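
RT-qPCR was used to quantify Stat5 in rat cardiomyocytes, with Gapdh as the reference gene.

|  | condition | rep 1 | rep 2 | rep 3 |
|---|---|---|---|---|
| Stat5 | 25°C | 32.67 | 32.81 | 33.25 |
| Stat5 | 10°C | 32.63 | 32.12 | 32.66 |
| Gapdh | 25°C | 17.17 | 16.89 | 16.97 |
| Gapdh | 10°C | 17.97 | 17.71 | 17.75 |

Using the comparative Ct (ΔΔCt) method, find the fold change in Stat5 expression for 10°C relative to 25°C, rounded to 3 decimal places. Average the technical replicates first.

Mean Ct: Stat5 25°C 32.910; Stat5 10°C 32.470; Gapdh 25°C 17.010; Gapdh 10°C 17.810
ΔCt(25°C) = 32.910 − 17.010 = 15.900
ΔCt(10°C) = 32.470 − 17.810 = 14.660
ΔΔCt = 14.660 − 15.900 = -1.240
Fold change = 2^(−(-1.240)) = 2^1.240 = 2.3620

2.362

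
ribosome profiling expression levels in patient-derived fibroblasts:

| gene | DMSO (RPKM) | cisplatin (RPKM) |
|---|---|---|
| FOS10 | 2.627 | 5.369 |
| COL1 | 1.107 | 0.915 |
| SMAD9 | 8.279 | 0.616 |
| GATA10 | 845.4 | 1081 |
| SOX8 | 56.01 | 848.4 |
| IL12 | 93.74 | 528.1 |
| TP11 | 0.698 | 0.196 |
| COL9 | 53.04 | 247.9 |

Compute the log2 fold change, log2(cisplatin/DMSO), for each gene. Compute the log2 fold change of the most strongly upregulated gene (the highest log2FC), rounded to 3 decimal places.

3.921

log2(5.369/2.627) = 1.031  (FOS10)
log2(0.915/1.107) = -0.275  (COL1)
log2(0.616/8.279) = -3.748  (SMAD9)
log2(1081/845.4) = 0.355  (GATA10)
log2(848.4/56.01) = 3.921  (SOX8)
log2(528.1/93.74) = 2.494  (IL12)
log2(0.196/0.698) = -1.832  (TP11)
log2(247.9/53.04) = 2.225  (COL9)
SOX8 is most strongly upregulated.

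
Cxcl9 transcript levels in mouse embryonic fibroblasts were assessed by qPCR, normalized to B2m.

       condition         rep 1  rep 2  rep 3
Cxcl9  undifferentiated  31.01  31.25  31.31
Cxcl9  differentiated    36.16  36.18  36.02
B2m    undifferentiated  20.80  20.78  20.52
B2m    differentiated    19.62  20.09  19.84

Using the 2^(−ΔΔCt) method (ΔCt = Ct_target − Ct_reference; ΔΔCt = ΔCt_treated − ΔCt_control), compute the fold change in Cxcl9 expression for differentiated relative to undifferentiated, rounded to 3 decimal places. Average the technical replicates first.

0.018

Mean Ct: Cxcl9 undifferentiated 31.190; Cxcl9 differentiated 36.120; B2m undifferentiated 20.700; B2m differentiated 19.850
ΔCt(undifferentiated) = 31.190 − 20.700 = 10.490
ΔCt(differentiated) = 36.120 − 19.850 = 16.270
ΔΔCt = 16.270 − 10.490 = 5.780
Fold change = 2^(−5.780) = 0.0182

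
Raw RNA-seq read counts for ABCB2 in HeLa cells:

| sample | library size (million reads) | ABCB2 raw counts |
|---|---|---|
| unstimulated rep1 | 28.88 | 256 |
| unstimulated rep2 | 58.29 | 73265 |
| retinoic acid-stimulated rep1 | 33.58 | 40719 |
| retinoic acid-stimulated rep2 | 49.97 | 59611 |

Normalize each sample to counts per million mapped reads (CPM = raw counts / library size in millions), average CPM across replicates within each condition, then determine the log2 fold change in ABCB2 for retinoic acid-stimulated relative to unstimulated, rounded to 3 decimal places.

CPM(unstimulated rep1) = 256 / 28.88 = 8.8643
CPM(unstimulated rep2) = 73265 / 58.29 = 1256.9051
CPM(retinoic acid-stimulated rep1) = 40719 / 33.58 = 1212.5968
CPM(retinoic acid-stimulated rep2) = 59611 / 49.97 = 1192.9358
mean CPM(unstimulated) = 632.8847; mean CPM(retinoic acid-stimulated) = 1202.7663
Fold change = 1202.7663 / 632.8847 = 1.90045
log2(1.90045) = 0.9263

0.926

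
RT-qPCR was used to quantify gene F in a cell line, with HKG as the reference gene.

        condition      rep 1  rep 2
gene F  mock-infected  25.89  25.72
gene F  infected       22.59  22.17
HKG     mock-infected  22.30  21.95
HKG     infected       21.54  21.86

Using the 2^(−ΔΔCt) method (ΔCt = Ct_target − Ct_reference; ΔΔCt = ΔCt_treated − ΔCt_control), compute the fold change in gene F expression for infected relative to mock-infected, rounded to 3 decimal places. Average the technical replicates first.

Mean Ct: gene F mock-infected 25.805; gene F infected 22.380; HKG mock-infected 22.125; HKG infected 21.700
ΔCt(mock-infected) = 25.805 − 22.125 = 3.680
ΔCt(infected) = 22.380 − 21.700 = 0.680
ΔΔCt = 0.680 − 3.680 = -3.000
Fold change = 2^(−(-3.000)) = 2^3.000 = 8.0000

8.000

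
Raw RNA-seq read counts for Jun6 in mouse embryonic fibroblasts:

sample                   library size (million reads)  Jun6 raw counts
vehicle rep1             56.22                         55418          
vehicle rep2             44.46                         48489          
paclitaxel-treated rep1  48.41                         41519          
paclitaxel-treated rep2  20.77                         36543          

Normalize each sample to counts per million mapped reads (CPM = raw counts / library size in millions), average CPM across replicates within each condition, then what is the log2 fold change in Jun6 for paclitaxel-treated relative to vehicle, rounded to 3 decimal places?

CPM(vehicle rep1) = 55418 / 56.22 = 985.7346
CPM(vehicle rep2) = 48489 / 44.46 = 1090.6208
CPM(paclitaxel-treated rep1) = 41519 / 48.41 = 857.6534
CPM(paclitaxel-treated rep2) = 36543 / 20.77 = 1759.4126
mean CPM(vehicle) = 1038.1777; mean CPM(paclitaxel-treated) = 1308.5330
Fold change = 1308.5330 / 1038.1777 = 1.26041
log2(1.26041) = 0.3339

0.334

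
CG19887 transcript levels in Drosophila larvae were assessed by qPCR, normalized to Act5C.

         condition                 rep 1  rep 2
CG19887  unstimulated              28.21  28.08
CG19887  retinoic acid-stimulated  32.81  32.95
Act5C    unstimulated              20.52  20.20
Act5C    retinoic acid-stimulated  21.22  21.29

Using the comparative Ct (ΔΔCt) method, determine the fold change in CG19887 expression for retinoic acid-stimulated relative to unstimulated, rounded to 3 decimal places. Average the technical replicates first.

0.070

Mean Ct: CG19887 unstimulated 28.145; CG19887 retinoic acid-stimulated 32.880; Act5C unstimulated 20.360; Act5C retinoic acid-stimulated 21.255
ΔCt(unstimulated) = 28.145 − 20.360 = 7.785
ΔCt(retinoic acid-stimulated) = 32.880 − 21.255 = 11.625
ΔΔCt = 11.625 − 7.785 = 3.840
Fold change = 2^(−3.840) = 0.0698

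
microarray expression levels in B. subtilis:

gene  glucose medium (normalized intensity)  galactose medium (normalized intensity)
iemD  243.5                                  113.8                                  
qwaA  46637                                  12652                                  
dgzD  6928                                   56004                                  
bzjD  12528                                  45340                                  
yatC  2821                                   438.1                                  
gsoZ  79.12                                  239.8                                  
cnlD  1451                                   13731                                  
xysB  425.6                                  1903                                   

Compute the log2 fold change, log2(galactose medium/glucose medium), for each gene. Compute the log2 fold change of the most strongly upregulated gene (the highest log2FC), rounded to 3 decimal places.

3.242

log2(113.8/243.5) = -1.097  (iemD)
log2(12652/46637) = -1.882  (qwaA)
log2(56004/6928) = 3.015  (dgzD)
log2(45340/12528) = 1.856  (bzjD)
log2(438.1/2821) = -2.687  (yatC)
log2(239.8/79.12) = 1.600  (gsoZ)
log2(13731/1451) = 3.242  (cnlD)
log2(1903/425.6) = 2.161  (xysB)
cnlD is most strongly upregulated.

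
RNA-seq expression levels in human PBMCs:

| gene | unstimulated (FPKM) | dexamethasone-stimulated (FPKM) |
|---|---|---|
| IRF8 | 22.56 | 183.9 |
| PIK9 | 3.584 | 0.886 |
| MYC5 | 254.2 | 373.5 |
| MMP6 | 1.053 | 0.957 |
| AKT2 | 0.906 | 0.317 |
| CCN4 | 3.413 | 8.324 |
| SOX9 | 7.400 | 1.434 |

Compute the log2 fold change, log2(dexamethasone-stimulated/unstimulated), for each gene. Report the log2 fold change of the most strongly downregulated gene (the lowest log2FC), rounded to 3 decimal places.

-2.367

log2(183.9/22.56) = 3.027  (IRF8)
log2(0.886/3.584) = -2.016  (PIK9)
log2(373.5/254.2) = 0.555  (MYC5)
log2(0.957/1.053) = -0.138  (MMP6)
log2(0.317/0.906) = -1.515  (AKT2)
log2(8.324/3.413) = 1.286  (CCN4)
log2(1.434/7.400) = -2.367  (SOX9)
SOX9 is most strongly downregulated.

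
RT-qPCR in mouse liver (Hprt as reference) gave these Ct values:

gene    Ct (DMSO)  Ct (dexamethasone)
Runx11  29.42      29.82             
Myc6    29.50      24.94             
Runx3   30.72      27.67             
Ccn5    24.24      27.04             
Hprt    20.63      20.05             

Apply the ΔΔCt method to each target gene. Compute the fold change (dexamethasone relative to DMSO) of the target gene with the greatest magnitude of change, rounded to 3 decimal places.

Runx11: ΔΔCt = (29.82−20.05) − (29.42−20.63) = 9.77 − 8.79 = 0.98; fold change = 2^-0.98 = 0.507
Myc6: ΔΔCt = (24.94−20.05) − (29.50−20.63) = 4.89 − 8.87 = -3.98; fold change = 2^3.98 = 15.780
Runx3: ΔΔCt = (27.67−20.05) − (30.72−20.63) = 7.62 − 10.09 = -2.47; fold change = 2^2.47 = 5.540
Ccn5: ΔΔCt = (27.04−20.05) − (24.24−20.63) = 6.99 − 3.61 = 3.38; fold change = 2^-3.38 = 0.096
Myc6 has the largest |ΔΔCt| = 3.98.

15.780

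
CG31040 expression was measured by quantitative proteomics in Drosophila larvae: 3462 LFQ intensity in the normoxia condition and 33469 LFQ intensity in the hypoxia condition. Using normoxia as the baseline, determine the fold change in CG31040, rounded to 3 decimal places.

9.668

Fold change = 33469 / 3462 = 9.6675
CG31040 is upregulated.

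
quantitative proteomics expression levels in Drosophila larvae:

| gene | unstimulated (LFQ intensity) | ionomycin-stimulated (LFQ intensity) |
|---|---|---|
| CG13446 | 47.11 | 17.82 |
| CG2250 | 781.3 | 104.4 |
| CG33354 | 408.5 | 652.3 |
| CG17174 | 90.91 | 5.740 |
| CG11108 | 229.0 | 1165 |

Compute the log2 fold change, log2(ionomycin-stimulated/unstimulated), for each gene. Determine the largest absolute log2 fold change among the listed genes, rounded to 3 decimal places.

3.985

log2(17.82/47.11) = -1.403  (CG13446)
log2(104.4/781.3) = -2.904  (CG2250)
log2(652.3/408.5) = 0.675  (CG33354)
log2(5.740/90.91) = -3.985  (CG17174)
log2(1165/229.0) = 2.347  (CG11108)
The largest magnitude belongs to CG17174.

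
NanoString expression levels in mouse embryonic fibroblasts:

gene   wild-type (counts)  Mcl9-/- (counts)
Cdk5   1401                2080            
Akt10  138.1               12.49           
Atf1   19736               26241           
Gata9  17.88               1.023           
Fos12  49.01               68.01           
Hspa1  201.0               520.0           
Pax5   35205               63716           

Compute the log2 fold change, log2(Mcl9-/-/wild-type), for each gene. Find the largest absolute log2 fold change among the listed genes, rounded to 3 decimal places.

4.127

log2(2080/1401) = 0.570  (Cdk5)
log2(12.49/138.1) = -3.467  (Akt10)
log2(26241/19736) = 0.411  (Atf1)
log2(1.023/17.88) = -4.127  (Gata9)
log2(68.01/49.01) = 0.473  (Fos12)
log2(520.0/201.0) = 1.371  (Hspa1)
log2(63716/35205) = 0.856  (Pax5)
The largest magnitude belongs to Gata9.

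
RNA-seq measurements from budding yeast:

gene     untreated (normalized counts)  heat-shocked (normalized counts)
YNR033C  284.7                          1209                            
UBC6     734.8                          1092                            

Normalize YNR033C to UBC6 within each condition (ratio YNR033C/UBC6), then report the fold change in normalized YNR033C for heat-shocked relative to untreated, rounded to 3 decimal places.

YNR033C/UBC6 (untreated) = 284.7 / 734.8 = 0.38745
YNR033C/UBC6 (heat-shocked) = 1209 / 1092 = 1.1071
Fold change = 1.1071 / 0.38745 = 2.8575

2.857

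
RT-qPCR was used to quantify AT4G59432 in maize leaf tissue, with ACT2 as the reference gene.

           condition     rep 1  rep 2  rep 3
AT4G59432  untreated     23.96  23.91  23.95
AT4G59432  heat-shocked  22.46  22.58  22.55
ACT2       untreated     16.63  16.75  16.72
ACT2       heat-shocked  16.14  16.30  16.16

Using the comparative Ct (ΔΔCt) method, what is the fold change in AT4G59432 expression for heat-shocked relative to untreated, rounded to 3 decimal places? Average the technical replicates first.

1.879

Mean Ct: AT4G59432 untreated 23.940; AT4G59432 heat-shocked 22.530; ACT2 untreated 16.700; ACT2 heat-shocked 16.200
ΔCt(untreated) = 23.940 − 16.700 = 7.240
ΔCt(heat-shocked) = 22.530 − 16.200 = 6.330
ΔΔCt = 6.330 − 7.240 = -0.910
Fold change = 2^(−(-0.910)) = 2^0.910 = 1.8790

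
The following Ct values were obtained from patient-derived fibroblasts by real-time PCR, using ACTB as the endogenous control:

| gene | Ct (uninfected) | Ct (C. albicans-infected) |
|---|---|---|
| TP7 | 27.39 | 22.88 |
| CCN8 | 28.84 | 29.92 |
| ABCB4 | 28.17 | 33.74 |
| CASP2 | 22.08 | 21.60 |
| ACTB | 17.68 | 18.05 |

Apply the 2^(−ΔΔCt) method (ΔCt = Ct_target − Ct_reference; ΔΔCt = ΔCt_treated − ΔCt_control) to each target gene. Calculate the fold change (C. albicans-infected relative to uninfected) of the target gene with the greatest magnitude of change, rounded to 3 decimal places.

0.027

TP7: ΔΔCt = (22.88−18.05) − (27.39−17.68) = 4.83 − 9.71 = -4.88; fold change = 2^4.88 = 29.446
CCN8: ΔΔCt = (29.92−18.05) − (28.84−17.68) = 11.87 − 11.16 = 0.71; fold change = 2^-0.71 = 0.611
ABCB4: ΔΔCt = (33.74−18.05) − (28.17−17.68) = 15.69 − 10.49 = 5.20; fold change = 2^-5.20 = 0.027
CASP2: ΔΔCt = (21.60−18.05) − (22.08−17.68) = 3.55 − 4.40 = -0.85; fold change = 2^0.85 = 1.803
ABCB4 has the largest |ΔΔCt| = 5.20.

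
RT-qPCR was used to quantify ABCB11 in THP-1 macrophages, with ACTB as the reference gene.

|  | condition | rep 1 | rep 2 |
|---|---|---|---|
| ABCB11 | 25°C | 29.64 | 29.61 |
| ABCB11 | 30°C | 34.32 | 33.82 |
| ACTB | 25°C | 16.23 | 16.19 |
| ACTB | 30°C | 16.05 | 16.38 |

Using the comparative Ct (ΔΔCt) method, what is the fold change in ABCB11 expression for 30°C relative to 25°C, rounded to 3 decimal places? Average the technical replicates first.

0.046

Mean Ct: ABCB11 25°C 29.625; ABCB11 30°C 34.070; ACTB 25°C 16.210; ACTB 30°C 16.215
ΔCt(25°C) = 29.625 − 16.210 = 13.415
ΔCt(30°C) = 34.070 − 16.215 = 17.855
ΔΔCt = 17.855 − 13.415 = 4.440
Fold change = 2^(−4.440) = 0.0461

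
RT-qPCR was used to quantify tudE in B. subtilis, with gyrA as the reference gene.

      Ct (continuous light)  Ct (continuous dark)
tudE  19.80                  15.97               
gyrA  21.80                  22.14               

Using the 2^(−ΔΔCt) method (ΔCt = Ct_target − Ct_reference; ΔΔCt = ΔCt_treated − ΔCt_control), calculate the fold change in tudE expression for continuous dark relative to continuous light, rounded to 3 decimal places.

ΔCt(continuous light) = 19.800 − 21.800 = -2.000
ΔCt(continuous dark) = 15.970 − 22.140 = -6.170
ΔΔCt = -6.170 − (-2.000) = -4.170
Fold change = 2^(−(-4.170)) = 2^4.170 = 18.0009

18.001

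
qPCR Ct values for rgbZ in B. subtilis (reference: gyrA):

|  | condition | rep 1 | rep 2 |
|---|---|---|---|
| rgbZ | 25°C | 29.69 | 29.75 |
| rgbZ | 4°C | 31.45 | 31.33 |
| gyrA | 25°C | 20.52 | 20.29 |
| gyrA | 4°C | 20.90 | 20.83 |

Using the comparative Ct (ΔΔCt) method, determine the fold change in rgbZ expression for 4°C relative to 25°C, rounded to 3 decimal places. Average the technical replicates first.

Mean Ct: rgbZ 25°C 29.720; rgbZ 4°C 31.390; gyrA 25°C 20.405; gyrA 4°C 20.865
ΔCt(25°C) = 29.720 − 20.405 = 9.315
ΔCt(4°C) = 31.390 − 20.865 = 10.525
ΔΔCt = 10.525 − 9.315 = 1.210
Fold change = 2^(−1.210) = 0.4323

0.432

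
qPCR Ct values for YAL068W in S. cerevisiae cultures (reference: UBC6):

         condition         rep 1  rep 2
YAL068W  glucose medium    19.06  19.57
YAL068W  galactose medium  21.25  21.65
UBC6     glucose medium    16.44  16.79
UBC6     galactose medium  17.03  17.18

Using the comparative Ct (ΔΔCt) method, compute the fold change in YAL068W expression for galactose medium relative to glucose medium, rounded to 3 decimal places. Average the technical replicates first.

Mean Ct: YAL068W glucose medium 19.315; YAL068W galactose medium 21.450; UBC6 glucose medium 16.615; UBC6 galactose medium 17.105
ΔCt(glucose medium) = 19.315 − 16.615 = 2.700
ΔCt(galactose medium) = 21.450 − 17.105 = 4.345
ΔΔCt = 4.345 − 2.700 = 1.645
Fold change = 2^(−1.645) = 0.3197

0.320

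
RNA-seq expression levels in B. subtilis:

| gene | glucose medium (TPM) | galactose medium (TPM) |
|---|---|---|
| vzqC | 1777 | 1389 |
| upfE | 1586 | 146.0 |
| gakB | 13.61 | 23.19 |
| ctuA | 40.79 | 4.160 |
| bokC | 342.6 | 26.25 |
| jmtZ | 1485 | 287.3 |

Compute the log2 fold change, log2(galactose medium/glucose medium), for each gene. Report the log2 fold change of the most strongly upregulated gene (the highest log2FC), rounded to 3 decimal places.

log2(1389/1777) = -0.355  (vzqC)
log2(146.0/1586) = -3.441  (upfE)
log2(23.19/13.61) = 0.769  (gakB)
log2(4.160/40.79) = -3.294  (ctuA)
log2(26.25/342.6) = -3.706  (bokC)
log2(287.3/1485) = -2.370  (jmtZ)
gakB is most strongly upregulated.

0.769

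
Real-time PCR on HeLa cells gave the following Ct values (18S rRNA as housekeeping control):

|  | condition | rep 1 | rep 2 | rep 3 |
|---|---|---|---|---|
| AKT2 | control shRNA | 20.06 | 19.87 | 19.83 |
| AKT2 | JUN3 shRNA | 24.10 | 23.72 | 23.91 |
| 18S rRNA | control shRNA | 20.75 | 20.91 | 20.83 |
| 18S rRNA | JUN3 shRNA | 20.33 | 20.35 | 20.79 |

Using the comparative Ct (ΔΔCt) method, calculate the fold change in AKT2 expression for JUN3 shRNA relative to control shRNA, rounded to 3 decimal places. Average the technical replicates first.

0.050

Mean Ct: AKT2 control shRNA 19.920; AKT2 JUN3 shRNA 23.910; 18S rRNA control shRNA 20.830; 18S rRNA JUN3 shRNA 20.490
ΔCt(control shRNA) = 19.920 − 20.830 = -0.910
ΔCt(JUN3 shRNA) = 23.910 − 20.490 = 3.420
ΔΔCt = 3.420 − (-0.910) = 4.330
Fold change = 2^(−4.330) = 0.0497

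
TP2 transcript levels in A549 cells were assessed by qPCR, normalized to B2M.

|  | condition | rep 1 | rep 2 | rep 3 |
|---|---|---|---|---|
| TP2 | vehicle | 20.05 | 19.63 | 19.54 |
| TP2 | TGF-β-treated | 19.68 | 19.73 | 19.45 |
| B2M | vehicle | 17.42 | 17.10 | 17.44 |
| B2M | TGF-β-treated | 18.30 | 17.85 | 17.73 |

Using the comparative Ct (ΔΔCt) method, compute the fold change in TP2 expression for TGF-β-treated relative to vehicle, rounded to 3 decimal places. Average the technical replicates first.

Mean Ct: TP2 vehicle 19.740; TP2 TGF-β-treated 19.620; B2M vehicle 17.320; B2M TGF-β-treated 17.960
ΔCt(vehicle) = 19.740 − 17.320 = 2.420
ΔCt(TGF-β-treated) = 19.620 − 17.960 = 1.660
ΔΔCt = 1.660 − 2.420 = -0.760
Fold change = 2^(−(-0.760)) = 2^0.760 = 1.6935

1.693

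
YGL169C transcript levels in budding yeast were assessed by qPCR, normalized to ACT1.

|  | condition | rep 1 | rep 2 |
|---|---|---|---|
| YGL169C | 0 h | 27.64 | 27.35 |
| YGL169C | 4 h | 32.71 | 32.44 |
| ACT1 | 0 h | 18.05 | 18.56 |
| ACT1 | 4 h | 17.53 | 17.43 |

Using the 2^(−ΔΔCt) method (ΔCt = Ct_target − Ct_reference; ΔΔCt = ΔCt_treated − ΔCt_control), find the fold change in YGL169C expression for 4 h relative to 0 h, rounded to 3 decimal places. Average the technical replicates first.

0.017

Mean Ct: YGL169C 0 h 27.495; YGL169C 4 h 32.575; ACT1 0 h 18.305; ACT1 4 h 17.480
ΔCt(0 h) = 27.495 − 18.305 = 9.190
ΔCt(4 h) = 32.575 − 17.480 = 15.095
ΔΔCt = 15.095 − 9.190 = 5.905
Fold change = 2^(−5.905) = 0.0167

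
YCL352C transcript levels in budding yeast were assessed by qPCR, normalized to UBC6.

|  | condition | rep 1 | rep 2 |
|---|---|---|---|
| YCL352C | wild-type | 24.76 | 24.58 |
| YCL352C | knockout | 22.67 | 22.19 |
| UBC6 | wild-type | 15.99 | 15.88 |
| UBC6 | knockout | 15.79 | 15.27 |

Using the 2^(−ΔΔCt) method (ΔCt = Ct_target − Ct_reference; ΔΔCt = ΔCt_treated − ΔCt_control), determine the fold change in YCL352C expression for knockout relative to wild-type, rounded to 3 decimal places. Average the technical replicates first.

Mean Ct: YCL352C wild-type 24.670; YCL352C knockout 22.430; UBC6 wild-type 15.935; UBC6 knockout 15.530
ΔCt(wild-type) = 24.670 − 15.935 = 8.735
ΔCt(knockout) = 22.430 − 15.530 = 6.900
ΔΔCt = 6.900 − 8.735 = -1.835
Fold change = 2^(−(-1.835)) = 2^1.835 = 3.5677

3.568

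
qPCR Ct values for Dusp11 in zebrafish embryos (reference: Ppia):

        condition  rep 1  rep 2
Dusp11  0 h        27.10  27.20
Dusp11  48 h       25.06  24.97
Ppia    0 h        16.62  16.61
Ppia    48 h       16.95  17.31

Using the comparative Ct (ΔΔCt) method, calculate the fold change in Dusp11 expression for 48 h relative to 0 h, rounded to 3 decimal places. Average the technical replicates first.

6.277

Mean Ct: Dusp11 0 h 27.150; Dusp11 48 h 25.015; Ppia 0 h 16.615; Ppia 48 h 17.130
ΔCt(0 h) = 27.150 − 16.615 = 10.535
ΔCt(48 h) = 25.015 − 17.130 = 7.885
ΔΔCt = 7.885 − 10.535 = -2.650
Fold change = 2^(−(-2.650)) = 2^2.650 = 6.2767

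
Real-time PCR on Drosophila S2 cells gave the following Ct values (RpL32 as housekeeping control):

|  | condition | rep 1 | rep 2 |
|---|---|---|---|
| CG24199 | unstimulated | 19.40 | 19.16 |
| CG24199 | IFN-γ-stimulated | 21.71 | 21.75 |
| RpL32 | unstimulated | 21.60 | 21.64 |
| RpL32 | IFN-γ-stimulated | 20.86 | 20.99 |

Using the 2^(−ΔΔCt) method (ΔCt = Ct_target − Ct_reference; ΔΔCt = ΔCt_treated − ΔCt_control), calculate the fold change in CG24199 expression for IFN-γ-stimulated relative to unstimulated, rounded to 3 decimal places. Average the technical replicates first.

0.113

Mean Ct: CG24199 unstimulated 19.280; CG24199 IFN-γ-stimulated 21.730; RpL32 unstimulated 21.620; RpL32 IFN-γ-stimulated 20.925
ΔCt(unstimulated) = 19.280 − 21.620 = -2.340
ΔCt(IFN-γ-stimulated) = 21.730 − 20.925 = 0.805
ΔΔCt = 0.805 − (-2.340) = 3.145
Fold change = 2^(−3.145) = 0.1130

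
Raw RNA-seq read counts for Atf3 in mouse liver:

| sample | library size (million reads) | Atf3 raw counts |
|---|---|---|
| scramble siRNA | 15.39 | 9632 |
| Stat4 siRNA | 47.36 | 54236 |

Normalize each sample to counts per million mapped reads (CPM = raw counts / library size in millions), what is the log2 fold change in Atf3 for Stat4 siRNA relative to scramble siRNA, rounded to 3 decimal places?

0.872

CPM(scramble siRNA) = 9632 / 15.39 = 625.8609
CPM(Stat4 siRNA) = 54236 / 47.36 = 1145.1858
Fold change = 1145.1858 / 625.8609 = 1.82978
log2(1.82978) = 0.8717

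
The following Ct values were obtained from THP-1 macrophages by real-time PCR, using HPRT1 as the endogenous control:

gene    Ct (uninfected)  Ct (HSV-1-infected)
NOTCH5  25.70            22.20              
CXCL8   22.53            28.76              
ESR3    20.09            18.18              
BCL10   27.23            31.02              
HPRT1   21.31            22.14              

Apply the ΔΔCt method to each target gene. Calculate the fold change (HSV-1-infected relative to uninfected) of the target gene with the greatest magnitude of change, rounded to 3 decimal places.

NOTCH5: ΔΔCt = (22.20−22.14) − (25.70−21.31) = 0.06 − 4.39 = -4.33; fold change = 2^4.33 = 20.112
CXCL8: ΔΔCt = (28.76−22.14) − (22.53−21.31) = 6.62 − 1.22 = 5.40; fold change = 2^-5.40 = 0.024
ESR3: ΔΔCt = (18.18−22.14) − (20.09−21.31) = -3.96 − (-1.22) = -2.74; fold change = 2^2.74 = 6.681
BCL10: ΔΔCt = (31.02−22.14) − (27.23−21.31) = 8.88 − 5.92 = 2.96; fold change = 2^-2.96 = 0.129
CXCL8 has the largest |ΔΔCt| = 5.40.

0.024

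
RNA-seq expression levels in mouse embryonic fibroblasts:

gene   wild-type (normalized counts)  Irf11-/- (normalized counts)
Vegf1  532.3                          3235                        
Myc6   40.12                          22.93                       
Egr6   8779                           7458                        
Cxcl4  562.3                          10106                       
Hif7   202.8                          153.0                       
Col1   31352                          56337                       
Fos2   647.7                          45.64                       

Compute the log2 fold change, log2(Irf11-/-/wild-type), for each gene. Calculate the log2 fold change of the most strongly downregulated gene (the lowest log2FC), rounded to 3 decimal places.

log2(3235/532.3) = 2.603  (Vegf1)
log2(22.93/40.12) = -0.807  (Myc6)
log2(7458/8779) = -0.235  (Egr6)
log2(10106/562.3) = 4.168  (Cxcl4)
log2(153.0/202.8) = -0.407  (Hif7)
log2(56337/31352) = 0.846  (Col1)
log2(45.64/647.7) = -3.827  (Fos2)
Fos2 is most strongly downregulated.

-3.827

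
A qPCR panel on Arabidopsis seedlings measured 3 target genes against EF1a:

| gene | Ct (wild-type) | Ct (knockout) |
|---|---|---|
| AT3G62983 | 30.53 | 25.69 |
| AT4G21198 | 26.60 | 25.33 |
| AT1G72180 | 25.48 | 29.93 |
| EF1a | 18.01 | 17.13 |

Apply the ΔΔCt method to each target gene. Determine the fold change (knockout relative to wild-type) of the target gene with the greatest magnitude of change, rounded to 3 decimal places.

0.025

AT3G62983: ΔΔCt = (25.69−17.13) − (30.53−18.01) = 8.56 − 12.52 = -3.96; fold change = 2^3.96 = 15.562
AT4G21198: ΔΔCt = (25.33−17.13) − (26.60−18.01) = 8.20 − 8.59 = -0.39; fold change = 2^0.39 = 1.310
AT1G72180: ΔΔCt = (29.93−17.13) − (25.48−18.01) = 12.80 − 7.47 = 5.33; fold change = 2^-5.33 = 0.025
AT1G72180 has the largest |ΔΔCt| = 5.33.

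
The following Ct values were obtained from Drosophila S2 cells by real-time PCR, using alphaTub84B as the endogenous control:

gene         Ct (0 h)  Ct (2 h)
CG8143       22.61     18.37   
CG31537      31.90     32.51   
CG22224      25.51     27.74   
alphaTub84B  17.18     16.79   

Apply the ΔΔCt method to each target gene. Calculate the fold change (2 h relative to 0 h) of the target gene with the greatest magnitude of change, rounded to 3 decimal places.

14.420

CG8143: ΔΔCt = (18.37−16.79) − (22.61−17.18) = 1.58 − 5.43 = -3.85; fold change = 2^3.85 = 14.420
CG31537: ΔΔCt = (32.51−16.79) − (31.90−17.18) = 15.72 − 14.72 = 1.00; fold change = 2^-1.00 = 0.500
CG22224: ΔΔCt = (27.74−16.79) − (25.51−17.18) = 10.95 − 8.33 = 2.62; fold change = 2^-2.62 = 0.163
CG8143 has the largest |ΔΔCt| = 3.85.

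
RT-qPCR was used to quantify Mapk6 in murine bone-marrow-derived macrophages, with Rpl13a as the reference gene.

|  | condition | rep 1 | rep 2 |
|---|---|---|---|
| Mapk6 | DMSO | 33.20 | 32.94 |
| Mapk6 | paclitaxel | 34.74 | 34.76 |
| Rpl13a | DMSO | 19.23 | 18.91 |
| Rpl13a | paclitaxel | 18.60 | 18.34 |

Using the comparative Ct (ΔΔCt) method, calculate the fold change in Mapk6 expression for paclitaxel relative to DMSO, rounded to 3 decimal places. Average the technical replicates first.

0.206

Mean Ct: Mapk6 DMSO 33.070; Mapk6 paclitaxel 34.750; Rpl13a DMSO 19.070; Rpl13a paclitaxel 18.470
ΔCt(DMSO) = 33.070 − 19.070 = 14.000
ΔCt(paclitaxel) = 34.750 − 18.470 = 16.280
ΔΔCt = 16.280 − 14.000 = 2.280
Fold change = 2^(−2.280) = 0.2059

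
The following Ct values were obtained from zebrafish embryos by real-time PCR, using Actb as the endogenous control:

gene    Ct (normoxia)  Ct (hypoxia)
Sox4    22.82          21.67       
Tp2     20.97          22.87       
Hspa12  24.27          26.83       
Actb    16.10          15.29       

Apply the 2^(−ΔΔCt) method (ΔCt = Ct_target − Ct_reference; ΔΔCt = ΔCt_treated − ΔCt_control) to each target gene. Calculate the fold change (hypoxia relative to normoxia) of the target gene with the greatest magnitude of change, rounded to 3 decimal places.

Sox4: ΔΔCt = (21.67−15.29) − (22.82−16.10) = 6.38 − 6.72 = -0.34; fold change = 2^0.34 = 1.266
Tp2: ΔΔCt = (22.87−15.29) − (20.97−16.10) = 7.58 − 4.87 = 2.71; fold change = 2^-2.71 = 0.153
Hspa12: ΔΔCt = (26.83−15.29) − (24.27−16.10) = 11.54 − 8.17 = 3.37; fold change = 2^-3.37 = 0.097
Hspa12 has the largest |ΔΔCt| = 3.37.

0.097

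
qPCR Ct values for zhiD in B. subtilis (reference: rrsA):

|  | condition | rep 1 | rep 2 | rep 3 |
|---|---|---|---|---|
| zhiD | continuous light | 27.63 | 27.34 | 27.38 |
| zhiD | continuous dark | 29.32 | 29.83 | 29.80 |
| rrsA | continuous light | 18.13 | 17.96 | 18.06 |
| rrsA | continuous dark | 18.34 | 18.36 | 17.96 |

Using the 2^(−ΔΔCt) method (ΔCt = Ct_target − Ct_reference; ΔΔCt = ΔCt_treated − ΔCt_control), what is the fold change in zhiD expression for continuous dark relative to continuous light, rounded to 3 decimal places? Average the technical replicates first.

0.245

Mean Ct: zhiD continuous light 27.450; zhiD continuous dark 29.650; rrsA continuous light 18.050; rrsA continuous dark 18.220
ΔCt(continuous light) = 27.450 − 18.050 = 9.400
ΔCt(continuous dark) = 29.650 − 18.220 = 11.430
ΔΔCt = 11.430 − 9.400 = 2.030
Fold change = 2^(−2.030) = 0.2449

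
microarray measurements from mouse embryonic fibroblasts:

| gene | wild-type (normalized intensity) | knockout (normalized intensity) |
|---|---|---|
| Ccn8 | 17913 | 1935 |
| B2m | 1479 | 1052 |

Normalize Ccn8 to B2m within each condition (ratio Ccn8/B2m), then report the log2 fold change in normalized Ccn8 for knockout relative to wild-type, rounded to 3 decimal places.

-2.719

Ccn8/B2m (wild-type) = 17913 / 1479 = 12.112
Ccn8/B2m (knockout) = 1935 / 1052 = 1.8394
Fold change = 1.8394 / 12.112 = 0.1519
log2(0.1519) = -2.7191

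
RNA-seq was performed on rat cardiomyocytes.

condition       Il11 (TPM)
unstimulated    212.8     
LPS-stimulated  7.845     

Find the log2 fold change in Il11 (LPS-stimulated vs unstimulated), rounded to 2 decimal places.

Fold change = 7.845 / 212.8 = 0.0369
log2(0.0369) = -4.762

-4.76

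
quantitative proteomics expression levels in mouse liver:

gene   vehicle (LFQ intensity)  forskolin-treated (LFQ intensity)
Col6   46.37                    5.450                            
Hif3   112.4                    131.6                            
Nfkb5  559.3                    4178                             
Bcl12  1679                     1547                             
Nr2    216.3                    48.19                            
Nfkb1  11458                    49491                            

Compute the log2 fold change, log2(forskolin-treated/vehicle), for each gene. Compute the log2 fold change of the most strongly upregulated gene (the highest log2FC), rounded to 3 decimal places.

log2(5.450/46.37) = -3.089  (Col6)
log2(131.6/112.4) = 0.228  (Hif3)
log2(4178/559.3) = 2.901  (Nfkb5)
log2(1547/1679) = -0.118  (Bcl12)
log2(48.19/216.3) = -2.166  (Nr2)
log2(49491/11458) = 2.111  (Nfkb1)
Nfkb5 is most strongly upregulated.

2.901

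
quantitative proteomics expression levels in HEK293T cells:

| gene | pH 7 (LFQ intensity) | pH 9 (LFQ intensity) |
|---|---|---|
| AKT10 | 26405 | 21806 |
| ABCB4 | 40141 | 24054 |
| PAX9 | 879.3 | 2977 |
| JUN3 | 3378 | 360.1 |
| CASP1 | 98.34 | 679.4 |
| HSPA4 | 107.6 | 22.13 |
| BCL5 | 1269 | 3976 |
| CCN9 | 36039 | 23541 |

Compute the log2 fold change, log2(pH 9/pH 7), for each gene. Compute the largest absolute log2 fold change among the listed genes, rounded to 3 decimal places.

log2(21806/26405) = -0.276  (AKT10)
log2(24054/40141) = -0.739  (ABCB4)
log2(2977/879.3) = 1.759  (PAX9)
log2(360.1/3378) = -3.230  (JUN3)
log2(679.4/98.34) = 2.788  (CASP1)
log2(22.13/107.6) = -2.282  (HSPA4)
log2(3976/1269) = 1.648  (BCL5)
log2(23541/36039) = -0.614  (CCN9)
The largest magnitude belongs to JUN3.

3.230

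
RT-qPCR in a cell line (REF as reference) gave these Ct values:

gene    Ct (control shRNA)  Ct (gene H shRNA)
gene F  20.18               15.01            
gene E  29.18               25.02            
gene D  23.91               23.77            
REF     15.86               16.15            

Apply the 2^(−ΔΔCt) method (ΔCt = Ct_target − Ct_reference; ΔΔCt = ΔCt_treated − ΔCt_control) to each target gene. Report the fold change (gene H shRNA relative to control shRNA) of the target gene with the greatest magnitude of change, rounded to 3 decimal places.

gene F: ΔΔCt = (15.01−16.15) − (20.18−15.86) = -1.14 − 4.32 = -5.46; fold change = 2^5.46 = 44.017
gene E: ΔΔCt = (25.02−16.15) − (29.18−15.86) = 8.87 − 13.32 = -4.45; fold change = 2^4.45 = 21.857
gene D: ΔΔCt = (23.77−16.15) − (23.91−15.86) = 7.62 − 8.05 = -0.43; fold change = 2^0.43 = 1.347
gene F has the largest |ΔΔCt| = 5.46.

44.017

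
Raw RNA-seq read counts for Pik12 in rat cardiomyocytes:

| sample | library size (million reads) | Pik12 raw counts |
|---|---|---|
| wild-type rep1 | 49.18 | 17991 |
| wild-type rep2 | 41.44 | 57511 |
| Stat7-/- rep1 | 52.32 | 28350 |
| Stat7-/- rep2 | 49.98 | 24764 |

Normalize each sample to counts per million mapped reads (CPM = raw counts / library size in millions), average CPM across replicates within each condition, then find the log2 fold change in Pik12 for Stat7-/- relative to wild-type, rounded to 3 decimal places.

-0.757

CPM(wild-type rep1) = 17991 / 49.18 = 365.8194
CPM(wild-type rep2) = 57511 / 41.44 = 1387.8137
CPM(Stat7-/- rep1) = 28350 / 52.32 = 541.8578
CPM(Stat7-/- rep2) = 24764 / 49.98 = 495.4782
mean CPM(wild-type) = 876.8166; mean CPM(Stat7-/-) = 518.6680
Fold change = 518.6680 / 876.8166 = 0.59154
log2(0.59154) = -0.7575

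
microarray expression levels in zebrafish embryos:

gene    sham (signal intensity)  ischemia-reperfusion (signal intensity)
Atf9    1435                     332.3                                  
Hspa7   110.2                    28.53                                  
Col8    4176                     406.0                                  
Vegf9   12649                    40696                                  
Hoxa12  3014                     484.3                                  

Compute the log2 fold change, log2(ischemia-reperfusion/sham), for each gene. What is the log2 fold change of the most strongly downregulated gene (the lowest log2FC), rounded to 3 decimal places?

-3.363

log2(332.3/1435) = -2.110  (Atf9)
log2(28.53/110.2) = -1.950  (Hspa7)
log2(406.0/4176) = -3.363  (Col8)
log2(40696/12649) = 1.686  (Vegf9)
log2(484.3/3014) = -2.638  (Hoxa12)
Col8 is most strongly downregulated.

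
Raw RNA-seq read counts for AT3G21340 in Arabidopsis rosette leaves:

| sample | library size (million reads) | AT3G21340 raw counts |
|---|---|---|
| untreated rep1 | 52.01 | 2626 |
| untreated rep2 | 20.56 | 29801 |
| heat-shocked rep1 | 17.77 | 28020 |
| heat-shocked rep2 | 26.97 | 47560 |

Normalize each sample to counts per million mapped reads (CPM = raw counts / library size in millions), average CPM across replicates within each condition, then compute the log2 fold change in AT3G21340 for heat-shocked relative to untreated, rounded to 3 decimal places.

CPM(untreated rep1) = 2626 / 52.01 = 50.4903
CPM(untreated rep2) = 29801 / 20.56 = 1449.4650
CPM(heat-shocked rep1) = 28020 / 17.77 = 1576.8149
CPM(heat-shocked rep2) = 47560 / 26.97 = 1763.4409
mean CPM(untreated) = 749.9776; mean CPM(heat-shocked) = 1670.1279
Fold change = 1670.1279 / 749.9776 = 2.22690
log2(2.22690) = 1.1550

1.155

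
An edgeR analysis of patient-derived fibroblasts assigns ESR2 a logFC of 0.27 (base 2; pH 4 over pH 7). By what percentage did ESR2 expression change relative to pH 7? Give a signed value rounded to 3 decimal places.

20.581%

Fold change = 2^(0.27) = 1.2058
Percent change = (FC − 1) × 100% = (1.2058 − 1) × 100 = 20.581%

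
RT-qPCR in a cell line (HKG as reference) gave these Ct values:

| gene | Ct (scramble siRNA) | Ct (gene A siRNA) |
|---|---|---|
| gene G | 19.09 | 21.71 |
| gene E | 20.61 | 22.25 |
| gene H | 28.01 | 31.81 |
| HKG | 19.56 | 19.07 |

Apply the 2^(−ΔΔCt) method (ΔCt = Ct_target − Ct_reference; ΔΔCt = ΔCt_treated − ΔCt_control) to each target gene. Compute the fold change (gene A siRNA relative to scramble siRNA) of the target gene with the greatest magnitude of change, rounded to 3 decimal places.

0.051

gene G: ΔΔCt = (21.71−19.07) − (19.09−19.56) = 2.64 − (-0.47) = 3.11; fold change = 2^-3.11 = 0.116
gene E: ΔΔCt = (22.25−19.07) − (20.61−19.56) = 3.18 − 1.05 = 2.13; fold change = 2^-2.13 = 0.228
gene H: ΔΔCt = (31.81−19.07) − (28.01−19.56) = 12.74 − 8.45 = 4.29; fold change = 2^-4.29 = 0.051
gene H has the largest |ΔΔCt| = 4.29.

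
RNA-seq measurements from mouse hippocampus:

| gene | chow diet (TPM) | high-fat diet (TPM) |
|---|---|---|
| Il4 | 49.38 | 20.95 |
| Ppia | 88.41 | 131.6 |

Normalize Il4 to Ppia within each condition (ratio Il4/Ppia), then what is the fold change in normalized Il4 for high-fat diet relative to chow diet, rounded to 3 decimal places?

Il4/Ppia (chow diet) = 49.38 / 88.41 = 0.55853
Il4/Ppia (high-fat diet) = 20.95 / 131.6 = 0.15919
Fold change = 0.15919 / 0.55853 = 0.2850

0.285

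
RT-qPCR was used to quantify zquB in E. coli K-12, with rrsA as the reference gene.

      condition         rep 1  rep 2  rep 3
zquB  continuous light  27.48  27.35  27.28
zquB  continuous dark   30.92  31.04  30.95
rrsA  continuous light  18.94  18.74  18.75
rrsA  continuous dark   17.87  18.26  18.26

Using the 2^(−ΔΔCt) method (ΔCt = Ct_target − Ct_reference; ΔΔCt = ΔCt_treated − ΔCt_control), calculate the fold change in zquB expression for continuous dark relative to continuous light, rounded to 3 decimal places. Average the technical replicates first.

0.051

Mean Ct: zquB continuous light 27.370; zquB continuous dark 30.970; rrsA continuous light 18.810; rrsA continuous dark 18.130
ΔCt(continuous light) = 27.370 − 18.810 = 8.560
ΔCt(continuous dark) = 30.970 − 18.130 = 12.840
ΔΔCt = 12.840 − 8.560 = 4.280
Fold change = 2^(−4.280) = 0.0515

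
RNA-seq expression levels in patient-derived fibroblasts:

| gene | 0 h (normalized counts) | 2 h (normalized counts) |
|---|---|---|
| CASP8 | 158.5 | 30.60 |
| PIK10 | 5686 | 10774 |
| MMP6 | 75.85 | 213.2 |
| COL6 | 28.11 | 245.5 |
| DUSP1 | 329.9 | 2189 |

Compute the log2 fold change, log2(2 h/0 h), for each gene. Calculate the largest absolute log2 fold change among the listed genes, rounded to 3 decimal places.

log2(30.60/158.5) = -2.373  (CASP8)
log2(10774/5686) = 0.922  (PIK10)
log2(213.2/75.85) = 1.491  (MMP6)
log2(245.5/28.11) = 3.127  (COL6)
log2(2189/329.9) = 2.730  (DUSP1)
The largest magnitude belongs to COL6.

3.127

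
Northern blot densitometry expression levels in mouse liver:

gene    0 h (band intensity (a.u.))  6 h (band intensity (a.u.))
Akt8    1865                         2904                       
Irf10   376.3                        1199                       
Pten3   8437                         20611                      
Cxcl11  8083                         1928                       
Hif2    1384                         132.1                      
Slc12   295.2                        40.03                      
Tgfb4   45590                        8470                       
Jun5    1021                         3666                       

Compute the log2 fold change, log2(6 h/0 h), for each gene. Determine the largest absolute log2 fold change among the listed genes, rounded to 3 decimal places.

3.389

log2(2904/1865) = 0.639  (Akt8)
log2(1199/376.3) = 1.672  (Irf10)
log2(20611/8437) = 1.289  (Pten3)
log2(1928/8083) = -2.068  (Cxcl11)
log2(132.1/1384) = -3.389  (Hif2)
log2(40.03/295.2) = -2.883  (Slc12)
log2(8470/45590) = -2.428  (Tgfb4)
log2(3666/1021) = 1.844  (Jun5)
The largest magnitude belongs to Hif2.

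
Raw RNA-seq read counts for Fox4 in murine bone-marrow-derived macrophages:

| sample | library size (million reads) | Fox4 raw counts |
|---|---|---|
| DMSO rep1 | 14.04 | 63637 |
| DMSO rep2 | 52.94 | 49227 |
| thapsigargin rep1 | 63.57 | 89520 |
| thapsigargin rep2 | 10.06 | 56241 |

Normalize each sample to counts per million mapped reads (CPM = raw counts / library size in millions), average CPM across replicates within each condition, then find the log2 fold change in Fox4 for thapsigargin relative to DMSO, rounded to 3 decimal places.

0.358

CPM(DMSO rep1) = 63637 / 14.04 = 4532.5499
CPM(DMSO rep2) = 49227 / 52.94 = 929.8640
CPM(thapsigargin rep1) = 89520 / 63.57 = 1408.2114
CPM(thapsigargin rep2) = 56241 / 10.06 = 5590.5567
mean CPM(DMSO) = 2731.2069; mean CPM(thapsigargin) = 3499.3840
Fold change = 3499.3840 / 2731.2069 = 1.28126
log2(1.28126) = 0.3576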